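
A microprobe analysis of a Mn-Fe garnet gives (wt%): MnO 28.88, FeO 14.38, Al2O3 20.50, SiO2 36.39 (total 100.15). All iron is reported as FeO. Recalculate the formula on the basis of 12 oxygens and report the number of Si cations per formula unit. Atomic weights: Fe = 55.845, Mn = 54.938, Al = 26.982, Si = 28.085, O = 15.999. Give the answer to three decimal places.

3.001 Si apfu

MnO (M=70.937): mol = 0.40712; Mn = 0.40712, O = 0.40712.
FeO (M=71.844): mol = 0.20016; Fe = 0.20016, O = 0.20016.
Al2O3 (M=101.961): mol = 0.20106; Al = 0.40212, O = 0.60318.
SiO2 (M=60.083): mol = 0.60566; Si = 0.60566, O = 1.21132.
ΣO = 2.42178; factor = 12/ΣO = 4.95503.
Si apfu = 0.60566 × 4.95503 = 3.001.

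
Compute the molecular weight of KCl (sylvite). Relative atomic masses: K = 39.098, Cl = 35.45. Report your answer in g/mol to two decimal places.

74.55 g/mol

M = 1(39.098) + 1(35.45)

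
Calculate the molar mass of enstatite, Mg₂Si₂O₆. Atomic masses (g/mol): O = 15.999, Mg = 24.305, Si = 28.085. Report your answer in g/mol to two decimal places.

The formula mass is the sum 2(24.305) + 2(28.085) + 6(15.999).

200.77 g/mol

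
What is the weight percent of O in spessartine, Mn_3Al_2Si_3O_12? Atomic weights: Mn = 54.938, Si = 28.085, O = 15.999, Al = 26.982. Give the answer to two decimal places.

38.78 weight percent

Formula mass = 3×54.938 + 2×26.982 + 3×28.085 + 12×15.999 = 495.021 g/mol, of which 191.988 g is O.
So O makes up 191.988/495.021 = 0.3878 of the mass, i.e. 38.78%.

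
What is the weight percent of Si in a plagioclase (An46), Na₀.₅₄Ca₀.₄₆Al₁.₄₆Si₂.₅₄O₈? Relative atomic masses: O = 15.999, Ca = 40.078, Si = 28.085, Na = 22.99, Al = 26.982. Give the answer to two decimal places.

Formula mass = 0.54×22.99 + 0.46×40.078 + 1.46×26.982 + 2.54×28.085 + 8×15.999 = 269.572 g/mol, of which 71.336 g is Si.
So Si makes up 71.336/269.572 = 0.2646 of the mass, i.e. 26.46%.

26.46 mass %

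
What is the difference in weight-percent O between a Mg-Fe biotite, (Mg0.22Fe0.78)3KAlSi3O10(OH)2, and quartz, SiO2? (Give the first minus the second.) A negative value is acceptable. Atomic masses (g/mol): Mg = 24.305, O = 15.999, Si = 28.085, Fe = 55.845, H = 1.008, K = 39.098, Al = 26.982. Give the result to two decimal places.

M((Mg0.22Fe0.78)3KAlSi3O10(OH)2) = 491.058 g/mol, so wt% O = 191.988/491.058 × 100 = 39.10%.
M(SiO2) = 60.083 g/mol, so wt% O = 31.998/60.083 × 100 = 53.26%.
39.10 − 53.26 = -14.16 pp.

-14.16 percentage points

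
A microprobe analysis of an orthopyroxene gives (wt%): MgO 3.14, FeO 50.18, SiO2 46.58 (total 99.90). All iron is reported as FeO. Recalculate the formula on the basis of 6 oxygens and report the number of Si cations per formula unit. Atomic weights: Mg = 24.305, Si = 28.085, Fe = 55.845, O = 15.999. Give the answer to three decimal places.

MgO: 3.14/40.304 = 0.07791 mol → 0.07791 mol Mg, 0.07791 mol O.
FeO: 50.18/71.844 = 0.69846 mol → 0.69846 mol Fe, 0.69846 mol O.
SiO2: 46.58/60.083 = 0.77526 mol → 0.77526 mol Si, 1.55052 mol O.
Total oxygen = 2.32689 mol. Normalization factor = 6/2.32689 = 2.57855.
Si per 6 O = 0.77526 × 2.57855 = 1.999.

1.999 Si apfu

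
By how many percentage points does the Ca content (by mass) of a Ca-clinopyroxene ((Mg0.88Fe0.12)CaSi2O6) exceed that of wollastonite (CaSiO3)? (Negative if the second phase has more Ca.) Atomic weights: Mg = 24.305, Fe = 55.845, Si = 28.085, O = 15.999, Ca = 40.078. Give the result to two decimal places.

-16.31 percentage points

First mineral: 40.078 g Ca in 220.332 g formula = 18.19 wt% Ca.
Second mineral: 40.078 g Ca in 116.160 g formula = 34.50 wt% Ca.
18.19% − 34.50% gives a difference of -16.31 percentage points.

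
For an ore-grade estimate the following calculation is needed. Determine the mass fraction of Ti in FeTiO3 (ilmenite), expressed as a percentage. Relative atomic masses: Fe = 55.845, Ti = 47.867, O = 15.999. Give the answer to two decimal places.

Molar mass of FeTiO3: 1×55.845 + 1×47.867 + 3×15.999 = 151.709 g/mol.
Mass of Ti per formula unit: 1 × 47.867 = 47.867 g.
Weight fraction Ti = 47.867 / 151.709 = 0.3155.

31.55 weight percent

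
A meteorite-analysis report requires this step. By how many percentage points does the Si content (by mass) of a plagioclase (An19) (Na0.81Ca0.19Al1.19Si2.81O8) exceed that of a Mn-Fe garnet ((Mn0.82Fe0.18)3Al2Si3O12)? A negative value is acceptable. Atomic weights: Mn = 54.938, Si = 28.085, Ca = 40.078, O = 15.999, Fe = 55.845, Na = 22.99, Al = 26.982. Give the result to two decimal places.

12.75 percentage points

M(Na0.81Ca0.19Al1.19Si2.81O8) = 265.256 g/mol, so wt% Si = 78.919/265.256 × 100 = 29.75%.
M((Mn0.82Fe0.18)3Al2Si3O12) = 495.511 g/mol, so wt% Si = 84.255/495.511 × 100 = 17.00%.
29.75 − 17.00 = 12.75 pp.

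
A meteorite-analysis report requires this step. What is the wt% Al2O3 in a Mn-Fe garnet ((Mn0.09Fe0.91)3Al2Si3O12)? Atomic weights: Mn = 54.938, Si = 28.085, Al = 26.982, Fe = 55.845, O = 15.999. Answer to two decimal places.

20.49 wt%

Molar mass of (Mn0.09Fe0.91)3Al2Si3O12 = 0.27*54.938 + 2.73*55.845 + 2*26.982 + 3*28.085 + 12*15.999 = 497.497 g/mol.
Each formula unit contains 2 Al, equivalent to 2/2 = 1.0000 mol Al2O3.
M(Al2O3) = 2×26.982 + 3×15.999 = 101.961 g/mol.
Mass of Al2O3 per formula unit = 1.0000 × 101.961 = 101.961 g.
Al2O3 wt% = 101.961 / 497.497 × 100 = 20.49%.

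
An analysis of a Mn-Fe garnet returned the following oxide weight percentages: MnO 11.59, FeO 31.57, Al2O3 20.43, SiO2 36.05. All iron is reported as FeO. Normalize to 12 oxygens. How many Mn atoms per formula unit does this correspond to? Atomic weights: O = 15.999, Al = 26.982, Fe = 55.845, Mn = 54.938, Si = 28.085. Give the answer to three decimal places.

11.59 wt% MnO ÷ 70.937 g/mol = 0.16338 mol, giving 0.16338 Mn and 0.16338 O.
31.57 wt% FeO ÷ 71.844 g/mol = 0.43942 mol, giving 0.43942 Fe and 0.43942 O.
20.43 wt% Al2O3 ÷ 101.961 g/mol = 0.20037 mol, giving 0.40074 Al and 0.60111 O.
36.05 wt% SiO2 ÷ 60.083 g/mol = 0.60000 mol, giving 0.60000 Si and 1.20000 O.
Oxygen sums to 2.40391; scaling by 12/2.40391 = 4.99187 puts the formula on 12 O.
Mn: 0.16338 × 4.99187 = 0.816 atoms per formula unit.

0.816 Mn apfu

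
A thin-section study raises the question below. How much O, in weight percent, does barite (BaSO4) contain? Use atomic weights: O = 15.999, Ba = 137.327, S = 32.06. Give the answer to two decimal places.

M(BaSO4) = 233.383 g/mol.
O contributes 4 × 15.999 = 63.996 g per mole.
63.996/233.383 = 0.2742 → 27.42%.

27.42 weight percent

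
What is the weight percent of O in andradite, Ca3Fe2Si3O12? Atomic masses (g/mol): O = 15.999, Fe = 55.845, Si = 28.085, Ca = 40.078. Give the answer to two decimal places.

37.78 mass %

M(Ca3Fe2Si3O12) = 508.167 g/mol.
O contributes 12 × 15.999 = 191.988 g per mole.
191.988/508.167 = 0.3778 → 37.78%.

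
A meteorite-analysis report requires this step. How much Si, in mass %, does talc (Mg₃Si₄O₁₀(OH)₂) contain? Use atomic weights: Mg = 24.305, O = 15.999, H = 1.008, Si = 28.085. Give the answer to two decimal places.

M(Mg₃Si₄O₁₀(OH)₂) = 379.259 g/mol.
Si contributes 4 × 28.085 = 112.340 g per mole.
112.340/379.259 = 0.2962 → 29.62%.

29.62 mass %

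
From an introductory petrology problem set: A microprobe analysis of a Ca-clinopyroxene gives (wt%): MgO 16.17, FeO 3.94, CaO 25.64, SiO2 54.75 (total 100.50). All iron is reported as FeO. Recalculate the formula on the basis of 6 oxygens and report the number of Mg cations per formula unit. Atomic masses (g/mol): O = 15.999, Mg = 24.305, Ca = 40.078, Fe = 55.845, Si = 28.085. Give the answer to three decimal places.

0.880 Mg apfu

MgO (M=40.304): mol = 0.40120; Mg = 0.40120, O = 0.40120.
FeO (M=71.844): mol = 0.05484; Fe = 0.05484, O = 0.05484.
CaO (M=56.077): mol = 0.45723; Ca = 0.45723, O = 0.45723.
SiO2 (M=60.083): mol = 0.91124; Si = 0.91124, O = 1.82248.
ΣO = 2.73575; factor = 6/ΣO = 2.19318.
Mg apfu = 0.40120 × 2.19318 = 0.880.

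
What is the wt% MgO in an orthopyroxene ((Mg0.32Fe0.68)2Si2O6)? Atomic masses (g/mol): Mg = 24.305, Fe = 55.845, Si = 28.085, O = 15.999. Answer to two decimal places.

M((Mg0.32Fe0.68)2Si2O6) = 243.668 g/mol; M(MgO) = 40.304 g/mol.
Moles MgO per formula unit = 0.64 Mg ÷ 1 = 0.6400.
MgO fraction = (0.6400 × 40.304) / 243.668 = 25.795/243.668 = 0.1059.

10.59 wt%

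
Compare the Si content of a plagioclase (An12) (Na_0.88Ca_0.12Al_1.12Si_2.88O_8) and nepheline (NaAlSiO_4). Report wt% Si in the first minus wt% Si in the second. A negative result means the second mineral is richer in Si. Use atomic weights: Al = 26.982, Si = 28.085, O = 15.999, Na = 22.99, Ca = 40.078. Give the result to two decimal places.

Si in Na_0.88Ca_0.12Al_1.12Si_2.88O_8: molar mass 264.137 g/mol; 2.88×28.085 = 80.885 g → 30.62 wt%.
Si in NaAlSiO_4: molar mass 142.053 g/mol; 1×28.085 = 28.085 g → 19.77 wt%.
Difference = 30.62 − 19.77 = 10.85 percentage points.

10.85 percentage points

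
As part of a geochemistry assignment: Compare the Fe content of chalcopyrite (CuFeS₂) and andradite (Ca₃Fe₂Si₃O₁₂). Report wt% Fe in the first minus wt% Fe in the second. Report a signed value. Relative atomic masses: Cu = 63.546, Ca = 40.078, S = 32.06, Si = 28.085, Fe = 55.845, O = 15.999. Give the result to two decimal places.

M(CuFeS₂) = 183.511 g/mol, so wt% Fe = 55.845/183.511 × 100 = 30.43%.
M(Ca₃Fe₂Si₃O₁₂) = 508.167 g/mol, so wt% Fe = 111.690/508.167 × 100 = 21.98%.
30.43 − 21.98 = 8.45 pp.

8.45 percentage points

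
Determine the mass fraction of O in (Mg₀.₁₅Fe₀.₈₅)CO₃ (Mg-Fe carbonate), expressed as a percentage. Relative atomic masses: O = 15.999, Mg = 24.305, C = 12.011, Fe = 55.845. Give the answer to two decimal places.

43.19 weight percent

Molar mass of (Mg₀.₁₅Fe₀.₈₅)CO₃: 0.15*24.305 + 0.85*55.845 + 1*12.011 + 3*15.999 = 111.122 g/mol.
Mass of O per formula unit: 3 × 15.999 = 47.997 g.
Weight fraction O = 47.997 / 111.122 = 0.4319.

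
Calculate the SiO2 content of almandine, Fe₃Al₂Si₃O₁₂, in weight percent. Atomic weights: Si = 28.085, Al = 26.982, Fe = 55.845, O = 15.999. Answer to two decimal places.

M(Fe₃Al₂Si₃O₁₂) = 497.742 g/mol; M(SiO2) = 60.083 g/mol.
Moles SiO2 per formula unit = 3 Si ÷ 1 = 3.0000.
SiO2 fraction = (3.0000 × 60.083) / 497.742 = 180.249/497.742 = 0.3621.

36.21 wt%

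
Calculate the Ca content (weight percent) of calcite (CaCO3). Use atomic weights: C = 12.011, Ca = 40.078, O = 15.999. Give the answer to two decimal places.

40.04 weight percent

Molar mass of CaCO3: 1*40.078 + 1*12.011 + 3*15.999 = 100.086 g/mol.
Mass of Ca per formula unit: 1 × 40.078 = 40.078 g.
Weight fraction Ca = 40.078 / 100.086 = 0.4004.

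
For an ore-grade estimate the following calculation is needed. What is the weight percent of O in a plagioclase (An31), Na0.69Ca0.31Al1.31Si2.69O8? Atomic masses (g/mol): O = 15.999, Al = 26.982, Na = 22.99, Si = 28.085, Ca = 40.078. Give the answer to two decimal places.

Molar mass of Na0.69Ca0.31Al1.31Si2.69O8: 0.69×22.99 + 0.31×40.078 + 1.31×26.982 + 2.69×28.085 + 8×15.999 = 267.174 g/mol.
Mass of O per formula unit: 8 × 15.999 = 127.992 g.
Weight fraction O = 127.992 / 267.174 = 0.4791.

47.91 wt%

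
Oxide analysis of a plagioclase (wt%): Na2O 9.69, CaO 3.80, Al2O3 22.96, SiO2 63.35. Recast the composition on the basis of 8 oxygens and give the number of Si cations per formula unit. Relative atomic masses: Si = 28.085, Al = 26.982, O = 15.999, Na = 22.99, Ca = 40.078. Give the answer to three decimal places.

9.69 wt% Na2O ÷ 61.979 g/mol = 0.15634 mol, giving 0.31268 Na and 0.15634 O.
3.80 wt% CaO ÷ 56.077 g/mol = 0.06776 mol, giving 0.06776 Ca and 0.06776 O.
22.96 wt% Al2O3 ÷ 101.961 g/mol = 0.22518 mol, giving 0.45036 Al and 0.67554 O.
63.35 wt% SiO2 ÷ 60.083 g/mol = 1.05437 mol, giving 1.05437 Si and 2.10874 O.
Oxygen sums to 3.00838; scaling by 8/3.00838 = 2.65924 puts the formula on 8 O.
Si: 1.05437 × 2.65924 = 2.804 atoms per formula unit.

2.804 Si apfu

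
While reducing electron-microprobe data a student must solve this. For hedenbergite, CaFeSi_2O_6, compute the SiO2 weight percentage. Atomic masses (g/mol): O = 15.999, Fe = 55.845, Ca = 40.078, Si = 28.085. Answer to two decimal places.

48.44 wt%

Molar mass of CaFeSi_2O_6 = 1·40.078 + 1·55.845 + 2·28.085 + 6·15.999 = 248.087 g/mol.
Each formula unit contains 2 Si, equivalent to 2/1 = 2.0000 mol SiO2.
M(SiO2) = 1×28.085 + 2×15.999 = 60.083 g/mol.
Mass of SiO2 per formula unit = 2.0000 × 60.083 = 120.166 g.
SiO2 wt% = 120.166 / 248.087 × 100 = 48.44%.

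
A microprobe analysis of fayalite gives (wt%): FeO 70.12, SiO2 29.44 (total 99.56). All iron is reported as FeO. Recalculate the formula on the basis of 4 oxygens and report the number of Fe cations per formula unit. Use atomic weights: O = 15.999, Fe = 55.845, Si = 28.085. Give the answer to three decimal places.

FeO (M=71.844): mol = 0.97600; Fe = 0.97600, O = 0.97600.
SiO2 (M=60.083): mol = 0.48999; Si = 0.48999, O = 0.97998.
ΣO = 1.95598; factor = 4/ΣO = 2.04501.
Fe apfu = 0.97600 × 2.04501 = 1.996.

1.996 Fe apfu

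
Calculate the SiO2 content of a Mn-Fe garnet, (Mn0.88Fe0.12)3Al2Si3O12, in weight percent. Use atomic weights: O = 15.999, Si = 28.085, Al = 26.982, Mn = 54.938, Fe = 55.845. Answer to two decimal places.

M((Mn0.88Fe0.12)3Al2Si3O12) = 495.348 g/mol; M(SiO2) = 60.083 g/mol.
Moles SiO2 per formula unit = 3 Si ÷ 1 = 3.0000.
SiO2 fraction = (3.0000 × 60.083) / 495.348 = 180.249/495.348 = 0.3639.

36.39 wt%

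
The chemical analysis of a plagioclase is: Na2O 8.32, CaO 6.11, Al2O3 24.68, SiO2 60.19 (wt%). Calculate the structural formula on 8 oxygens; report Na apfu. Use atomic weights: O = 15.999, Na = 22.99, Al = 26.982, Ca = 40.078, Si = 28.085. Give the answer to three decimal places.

0.722 Na apfu

Na2O: 8.32/61.979 = 0.13424 mol → 0.26848 mol Na, 0.13424 mol O.
CaO: 6.11/56.077 = 0.10896 mol → 0.10896 mol Ca, 0.10896 mol O.
Al2O3: 24.68/101.961 = 0.24205 mol → 0.48410 mol Al, 0.72615 mol O.
SiO2: 60.19/60.083 = 1.00178 mol → 1.00178 mol Si, 2.00356 mol O.
Total oxygen = 2.97291 mol. Normalization factor = 8/2.97291 = 2.69097.
Na per 8 O = 0.26848 × 2.69097 = 0.722.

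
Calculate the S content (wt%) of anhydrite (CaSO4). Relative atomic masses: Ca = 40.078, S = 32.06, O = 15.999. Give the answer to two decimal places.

Molar mass of CaSO4: 1×40.078 + 1×32.06 + 4×15.999 = 136.134 g/mol.
Mass of S per formula unit: 1 × 32.06 = 32.060 g.
Weight fraction S = 32.060 / 136.134 = 0.2355.

23.55 wt%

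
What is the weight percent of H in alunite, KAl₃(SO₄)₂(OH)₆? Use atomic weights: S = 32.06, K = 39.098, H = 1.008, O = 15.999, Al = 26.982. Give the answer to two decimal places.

Molar mass of KAl₃(SO₄)₂(OH)₆: 1×39.098 + 3×26.982 + 2×32.06 + 14×15.999 + 6×1.008 = 414.198 g/mol.
Mass of H per formula unit: 6 × 1.008 = 6.048 g.
Weight fraction H = 6.048 / 414.198 = 0.0146.

1.46 wt%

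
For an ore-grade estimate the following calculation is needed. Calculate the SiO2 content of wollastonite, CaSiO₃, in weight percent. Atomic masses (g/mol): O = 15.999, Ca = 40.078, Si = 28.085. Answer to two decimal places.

Molar mass of CaSiO₃ = 1·40.078 + 1·28.085 + 3·15.999 = 116.160 g/mol.
Each formula unit contains 1 Si, equivalent to 1/1 = 1.0000 mol SiO2.
M(SiO2) = 1×28.085 + 2×15.999 = 60.083 g/mol.
Mass of SiO2 per formula unit = 1.0000 × 60.083 = 60.083 g.
SiO2 wt% = 60.083 / 116.160 × 100 = 51.72%.

51.72 wt%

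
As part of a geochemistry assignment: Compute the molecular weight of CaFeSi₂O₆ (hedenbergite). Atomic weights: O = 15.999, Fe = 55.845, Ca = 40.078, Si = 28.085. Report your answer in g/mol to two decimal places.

Ca: 1 × 40.078 = 40.0780
Fe: 1 × 55.845 = 55.8450
Si: 2 × 28.085 = 56.1700
O: 6 × 15.999 = 95.9940
Summing the contributions gives the formula mass.

248.09 g/mol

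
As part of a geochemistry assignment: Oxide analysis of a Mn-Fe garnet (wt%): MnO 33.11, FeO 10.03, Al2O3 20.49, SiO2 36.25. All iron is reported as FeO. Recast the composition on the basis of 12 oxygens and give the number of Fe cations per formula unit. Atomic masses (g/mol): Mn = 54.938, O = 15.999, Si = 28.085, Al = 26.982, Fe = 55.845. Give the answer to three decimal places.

MnO: 33.11/70.937 = 0.46675 mol → 0.46675 mol Mn, 0.46675 mol O.
FeO: 10.03/71.844 = 0.13961 mol → 0.13961 mol Fe, 0.13961 mol O.
Al2O3: 20.49/101.961 = 0.20096 mol → 0.40192 mol Al, 0.60288 mol O.
SiO2: 36.25/60.083 = 0.60333 mol → 0.60333 mol Si, 1.20666 mol O.
Total oxygen = 2.41590 mol. Normalization factor = 12/2.41590 = 4.96709.
Fe per 12 O = 0.13961 × 4.96709 = 0.693.

0.693 Fe apfu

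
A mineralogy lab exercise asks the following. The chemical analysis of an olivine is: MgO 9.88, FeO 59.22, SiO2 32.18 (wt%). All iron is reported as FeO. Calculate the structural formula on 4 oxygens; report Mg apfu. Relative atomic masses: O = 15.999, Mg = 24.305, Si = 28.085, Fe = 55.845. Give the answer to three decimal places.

MgO: 9.88/40.304 = 0.24514 mol → 0.24514 mol Mg, 0.24514 mol O.
FeO: 59.22/71.844 = 0.82429 mol → 0.82429 mol Fe, 0.82429 mol O.
SiO2: 32.18/60.083 = 0.53559 mol → 0.53559 mol Si, 1.07118 mol O.
Total oxygen = 2.14061 mol. Normalization factor = 4/2.14061 = 1.86863.
Mg per 4 O = 0.24514 × 1.86863 = 0.458.

0.458 Mg apfu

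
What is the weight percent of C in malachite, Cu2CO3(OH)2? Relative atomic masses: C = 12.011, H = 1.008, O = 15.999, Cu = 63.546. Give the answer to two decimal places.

Formula mass = 2×63.546 + 1×12.011 + 5×15.999 + 2×1.008 = 221.114 g/mol, of which 12.011 g is C.
So C makes up 12.011/221.114 = 0.0543 of the mass, i.e. 5.43%.

5.43 mass %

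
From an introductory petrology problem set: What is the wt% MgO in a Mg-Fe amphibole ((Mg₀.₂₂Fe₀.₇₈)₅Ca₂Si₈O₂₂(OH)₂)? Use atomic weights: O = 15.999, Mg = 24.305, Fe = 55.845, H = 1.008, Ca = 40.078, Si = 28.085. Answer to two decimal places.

Molar mass of (Mg₀.₂₂Fe₀.₇₈)₅Ca₂Si₈O₂₂(OH)₂ = 1.10×24.305 + 3.90×55.845 + 2×40.078 + 8×28.085 + 24×15.999 + 2×1.008 = 935.359 g/mol.
Each formula unit contains 1.10 Mg, equivalent to 1.10/1 = 1.1000 mol MgO.
M(MgO) = 1×24.305 + 1×15.999 = 40.304 g/mol.
Mass of MgO per formula unit = 1.1000 × 40.304 = 44.334 g.
MgO wt% = 44.334 / 935.359 × 100 = 4.74%.

4.74 wt%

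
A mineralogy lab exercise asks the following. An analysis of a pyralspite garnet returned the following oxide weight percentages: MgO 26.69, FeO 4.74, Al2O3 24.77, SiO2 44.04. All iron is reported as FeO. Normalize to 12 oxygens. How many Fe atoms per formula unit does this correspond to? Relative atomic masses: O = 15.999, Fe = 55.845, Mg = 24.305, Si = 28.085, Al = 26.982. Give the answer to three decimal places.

0.271 Fe apfu

MgO: 26.69/40.304 = 0.66222 mol → 0.66222 mol Mg, 0.66222 mol O.
FeO: 4.74/71.844 = 0.06598 mol → 0.06598 mol Fe, 0.06598 mol O.
Al2O3: 24.77/101.961 = 0.24294 mol → 0.48588 mol Al, 0.72882 mol O.
SiO2: 44.04/60.083 = 0.73299 mol → 0.73299 mol Si, 1.46598 mol O.
Total oxygen = 2.92300 mol. Normalization factor = 12/2.92300 = 4.10537.
Fe per 12 O = 0.06598 × 4.10537 = 0.271.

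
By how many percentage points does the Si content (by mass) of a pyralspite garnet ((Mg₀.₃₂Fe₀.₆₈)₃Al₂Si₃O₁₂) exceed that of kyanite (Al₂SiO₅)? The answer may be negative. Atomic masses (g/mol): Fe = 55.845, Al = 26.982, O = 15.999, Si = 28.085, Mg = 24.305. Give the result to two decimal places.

0.69 percentage points

M((Mg₀.₃₂Fe₀.₆₈)₃Al₂Si₃O₁₂) = 467.464 g/mol, so wt% Si = 84.255/467.464 × 100 = 18.02%.
M(Al₂SiO₅) = 162.044 g/mol, so wt% Si = 28.085/162.044 × 100 = 17.33%.
18.02 − 17.33 = 0.69 pp.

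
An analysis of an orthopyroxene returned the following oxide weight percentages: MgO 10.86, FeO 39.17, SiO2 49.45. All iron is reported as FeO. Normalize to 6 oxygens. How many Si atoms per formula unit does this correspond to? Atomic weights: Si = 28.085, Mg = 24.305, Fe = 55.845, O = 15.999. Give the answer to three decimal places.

MgO (M=40.304): mol = 0.26945; Mg = 0.26945, O = 0.26945.
FeO (M=71.844): mol = 0.54521; Fe = 0.54521, O = 0.54521.
SiO2 (M=60.083): mol = 0.82303; Si = 0.82303, O = 1.64606.
ΣO = 2.46072; factor = 6/ΣO = 2.43831.
Si apfu = 0.82303 × 2.43831 = 2.007.

2.007 Si apfu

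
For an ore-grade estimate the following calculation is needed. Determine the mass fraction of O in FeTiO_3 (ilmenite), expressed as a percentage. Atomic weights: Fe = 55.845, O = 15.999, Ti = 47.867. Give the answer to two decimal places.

31.64 weight percent

Molar mass of FeTiO_3: 1*55.845 + 1*47.867 + 3*15.999 = 151.709 g/mol.
Mass of O per formula unit: 3 × 15.999 = 47.997 g.
Weight fraction O = 47.997 / 151.709 = 0.3164.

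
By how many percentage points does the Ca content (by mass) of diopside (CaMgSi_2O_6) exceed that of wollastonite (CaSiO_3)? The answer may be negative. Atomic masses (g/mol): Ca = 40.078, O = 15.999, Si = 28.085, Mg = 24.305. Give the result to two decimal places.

-15.99 percentage points

M(CaMgSi_2O_6) = 216.547 g/mol, so wt% Ca = 40.078/216.547 × 100 = 18.51%.
M(CaSiO_3) = 116.160 g/mol, so wt% Ca = 40.078/116.160 × 100 = 34.50%.
18.51 − 34.50 = -15.99 pp.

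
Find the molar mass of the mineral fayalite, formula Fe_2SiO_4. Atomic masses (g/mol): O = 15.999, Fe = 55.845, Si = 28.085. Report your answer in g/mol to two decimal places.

203.77 g/mol

The formula mass is the sum 2*55.845 + 1*28.085 + 4*15.999.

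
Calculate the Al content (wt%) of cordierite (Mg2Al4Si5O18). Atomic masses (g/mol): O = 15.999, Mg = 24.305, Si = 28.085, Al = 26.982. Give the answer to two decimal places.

18.45 wt%

Formula mass = 2*24.305 + 4*26.982 + 5*28.085 + 18*15.999 = 584.945 g/mol, of which 107.928 g is Al.
So Al makes up 107.928/584.945 = 0.1845 of the mass, i.e. 18.45%.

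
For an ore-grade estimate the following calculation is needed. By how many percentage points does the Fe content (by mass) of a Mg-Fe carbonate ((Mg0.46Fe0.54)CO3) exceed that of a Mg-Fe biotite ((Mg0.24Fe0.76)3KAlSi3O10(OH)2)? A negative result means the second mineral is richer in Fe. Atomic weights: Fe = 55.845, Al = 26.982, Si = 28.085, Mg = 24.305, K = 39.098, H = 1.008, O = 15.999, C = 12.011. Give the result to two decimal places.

Fe in (Mg0.46Fe0.54)CO3: molar mass 101.345 g/mol; 0.54×55.845 = 30.156 g → 29.76 wt%.
Fe in (Mg0.24Fe0.76)3KAlSi3O10(OH)2: molar mass 489.165 g/mol; 2.28×55.845 = 127.327 g → 26.03 wt%.
Difference = 29.76 − 26.03 = 3.73 percentage points.

3.73 percentage points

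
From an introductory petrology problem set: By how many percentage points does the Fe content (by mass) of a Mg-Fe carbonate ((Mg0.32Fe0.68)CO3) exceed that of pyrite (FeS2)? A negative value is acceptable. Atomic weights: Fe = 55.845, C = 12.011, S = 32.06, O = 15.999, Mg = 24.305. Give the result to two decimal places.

-10.64 percentage points

Fe in (Mg0.32Fe0.68)CO3: molar mass 105.760 g/mol; 0.68×55.845 = 37.975 g → 35.91 wt%.
Fe in FeS2: molar mass 119.965 g/mol; 1×55.845 = 55.845 g → 46.55 wt%.
Difference = 35.91 − 46.55 = -10.64 percentage points.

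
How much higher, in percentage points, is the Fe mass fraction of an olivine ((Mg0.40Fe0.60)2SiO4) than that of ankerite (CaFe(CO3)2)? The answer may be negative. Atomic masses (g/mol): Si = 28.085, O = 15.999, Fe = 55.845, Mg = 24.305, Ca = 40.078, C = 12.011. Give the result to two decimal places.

Fe in (Mg0.40Fe0.60)2SiO4: molar mass 178.539 g/mol; 1.20×55.845 = 67.014 g → 37.53 wt%.
Fe in CaFe(CO3)2: molar mass 215.939 g/mol; 1×55.845 = 55.845 g → 25.86 wt%.
Difference = 37.53 − 25.86 = 11.67 percentage points.

11.67 percentage points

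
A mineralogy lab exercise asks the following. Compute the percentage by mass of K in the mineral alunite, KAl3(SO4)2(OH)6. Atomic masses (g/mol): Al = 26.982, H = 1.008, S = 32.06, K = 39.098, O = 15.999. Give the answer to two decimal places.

Molar mass of KAl3(SO4)2(OH)6: 1*39.098 + 3*26.982 + 2*32.06 + 14*15.999 + 6*1.008 = 414.198 g/mol.
Mass of K per formula unit: 1 × 39.098 = 39.098 g.
Weight fraction K = 39.098 / 414.198 = 0.0944.

9.44 wt%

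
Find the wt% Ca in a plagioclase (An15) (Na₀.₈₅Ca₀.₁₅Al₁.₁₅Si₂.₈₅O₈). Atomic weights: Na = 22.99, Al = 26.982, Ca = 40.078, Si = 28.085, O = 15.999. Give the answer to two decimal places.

Formula mass = 0.85×22.99 + 0.15×40.078 + 1.15×26.982 + 2.85×28.085 + 8×15.999 = 264.617 g/mol, of which 6.012 g is Ca.
So Ca makes up 6.012/264.617 = 0.0227 of the mass, i.e. 2.27%.

2.27 wt%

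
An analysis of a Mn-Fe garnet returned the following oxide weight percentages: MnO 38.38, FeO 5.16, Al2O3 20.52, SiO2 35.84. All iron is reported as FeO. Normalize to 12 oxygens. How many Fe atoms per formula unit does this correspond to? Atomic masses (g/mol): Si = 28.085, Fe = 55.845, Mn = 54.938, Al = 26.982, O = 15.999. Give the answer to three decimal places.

38.38 wt% MnO ÷ 70.937 g/mol = 0.54104 mol, giving 0.54104 Mn and 0.54104 O.
5.16 wt% FeO ÷ 71.844 g/mol = 0.07182 mol, giving 0.07182 Fe and 0.07182 O.
20.52 wt% Al2O3 ÷ 101.961 g/mol = 0.20125 mol, giving 0.40250 Al and 0.60375 O.
35.84 wt% SiO2 ÷ 60.083 g/mol = 0.59651 mol, giving 0.59651 Si and 1.19302 O.
Oxygen sums to 2.40963; scaling by 12/2.40963 = 4.98002 puts the formula on 12 O.
Fe: 0.07182 × 4.98002 = 0.358 atoms per formula unit.

0.358 Fe apfu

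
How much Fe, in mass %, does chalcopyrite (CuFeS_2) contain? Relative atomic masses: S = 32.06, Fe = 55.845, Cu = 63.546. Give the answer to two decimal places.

Molar mass of CuFeS_2: 1*63.546 + 1*55.845 + 2*32.06 = 183.511 g/mol.
Mass of Fe per formula unit: 1 × 55.845 = 55.845 g.
Weight fraction Fe = 55.845 / 183.511 = 0.3043.

30.43 mass %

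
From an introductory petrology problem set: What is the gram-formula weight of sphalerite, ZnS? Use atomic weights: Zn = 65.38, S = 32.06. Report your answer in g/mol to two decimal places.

Zn: 1 × 65.38 = 65.3800
S: 1 × 32.06 = 32.0600
Summing the contributions gives the formula mass.

97.44 g/mol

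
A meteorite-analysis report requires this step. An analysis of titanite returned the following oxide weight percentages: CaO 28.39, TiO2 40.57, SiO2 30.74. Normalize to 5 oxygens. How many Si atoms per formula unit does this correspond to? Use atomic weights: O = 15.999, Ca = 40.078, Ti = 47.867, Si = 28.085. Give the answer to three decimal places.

1.005 Si apfu

28.39 wt% CaO ÷ 56.077 g/mol = 0.50627 mol, giving 0.50627 Ca and 0.50627 O.
40.57 wt% TiO2 ÷ 79.865 g/mol = 0.50798 mol, giving 0.50798 Ti and 1.01596 O.
30.74 wt% SiO2 ÷ 60.083 g/mol = 0.51163 mol, giving 0.51163 Si and 1.02326 O.
Oxygen sums to 2.54549; scaling by 5/2.54549 = 1.96426 puts the formula on 5 O.
Si: 0.51163 × 1.96426 = 1.005 atoms per formula unit.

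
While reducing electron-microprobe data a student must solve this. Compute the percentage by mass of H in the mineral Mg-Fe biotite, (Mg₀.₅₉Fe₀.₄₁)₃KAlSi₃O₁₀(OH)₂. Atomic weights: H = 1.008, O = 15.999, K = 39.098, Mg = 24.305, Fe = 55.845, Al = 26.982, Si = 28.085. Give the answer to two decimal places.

Formula mass = 1.77·24.305 + 1.23·55.845 + 1·39.098 + 1·26.982 + 3·28.085 + 12·15.999 + 2·1.008 = 456.048 g/mol, of which 2.016 g is H.
So H makes up 2.016/456.048 = 0.0044 of the mass, i.e. 0.44%.

0.44 wt%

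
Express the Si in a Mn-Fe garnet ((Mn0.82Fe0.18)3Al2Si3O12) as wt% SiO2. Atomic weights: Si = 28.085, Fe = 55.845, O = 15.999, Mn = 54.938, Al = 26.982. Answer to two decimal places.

Molar mass of (Mn0.82Fe0.18)3Al2Si3O12 = 2.46×54.938 + 0.54×55.845 + 2×26.982 + 3×28.085 + 12×15.999 = 495.511 g/mol.
Each formula unit contains 3 Si, equivalent to 3/1 = 3.0000 mol SiO2.
M(SiO2) = 1×28.085 + 2×15.999 = 60.083 g/mol.
Mass of SiO2 per formula unit = 3.0000 × 60.083 = 180.249 g.
SiO2 wt% = 180.249 / 495.511 × 100 = 36.38%.

36.38 wt%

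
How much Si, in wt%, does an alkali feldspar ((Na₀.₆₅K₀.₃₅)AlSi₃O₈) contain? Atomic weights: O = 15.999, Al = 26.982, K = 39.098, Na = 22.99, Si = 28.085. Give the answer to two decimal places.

31.46 wt%

Molar mass of (Na₀.₆₅K₀.₃₅)AlSi₃O₈: 0.65×22.99 + 0.35×39.098 + 1×26.982 + 3×28.085 + 8×15.999 = 267.857 g/mol.
Mass of Si per formula unit: 3 × 28.085 = 84.255 g.
Weight fraction Si = 84.255 / 267.857 = 0.3146.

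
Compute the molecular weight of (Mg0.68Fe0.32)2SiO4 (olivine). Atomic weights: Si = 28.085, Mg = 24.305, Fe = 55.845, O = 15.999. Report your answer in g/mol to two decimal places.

The formula mass is the sum 1.36*24.305 + 0.64*55.845 + 1*28.085 + 4*15.999.

160.88 g/mol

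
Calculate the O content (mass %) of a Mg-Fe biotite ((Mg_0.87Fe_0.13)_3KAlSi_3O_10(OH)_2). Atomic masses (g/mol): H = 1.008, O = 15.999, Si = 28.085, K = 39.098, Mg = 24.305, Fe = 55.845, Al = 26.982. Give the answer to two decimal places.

M((Mg_0.87Fe_0.13)_3KAlSi_3O_10(OH)_2) = 429.555 g/mol.
O contributes 12 × 15.999 = 191.988 g per mole.
191.988/429.555 = 0.4469 → 44.69%.

44.69 mass %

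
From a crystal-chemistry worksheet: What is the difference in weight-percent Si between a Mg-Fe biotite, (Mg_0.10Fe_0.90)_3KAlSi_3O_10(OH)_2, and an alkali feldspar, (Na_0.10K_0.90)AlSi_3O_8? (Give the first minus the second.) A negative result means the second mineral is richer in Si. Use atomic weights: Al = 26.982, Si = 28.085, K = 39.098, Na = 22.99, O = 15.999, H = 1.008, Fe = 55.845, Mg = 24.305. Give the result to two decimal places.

-13.68 percentage points

Si in (Mg_0.10Fe_0.90)_3KAlSi_3O_10(OH)_2: molar mass 502.412 g/mol; 3×28.085 = 84.255 g → 16.77 wt%.
Si in (Na_0.10K_0.90)AlSi_3O_8: molar mass 276.716 g/mol; 3×28.085 = 84.255 g → 30.45 wt%.
Difference = 16.77 − 30.45 = -13.68 percentage points.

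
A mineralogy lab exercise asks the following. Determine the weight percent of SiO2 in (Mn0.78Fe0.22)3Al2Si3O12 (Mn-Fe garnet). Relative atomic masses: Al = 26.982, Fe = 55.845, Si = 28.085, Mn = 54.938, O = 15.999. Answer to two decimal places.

36.37 wt%

M((Mn0.78Fe0.22)3Al2Si3O12) = 495.620 g/mol; M(SiO2) = 60.083 g/mol.
Moles SiO2 per formula unit = 3 Si ÷ 1 = 3.0000.
SiO2 fraction = (3.0000 × 60.083) / 495.620 = 180.249/495.620 = 0.3637.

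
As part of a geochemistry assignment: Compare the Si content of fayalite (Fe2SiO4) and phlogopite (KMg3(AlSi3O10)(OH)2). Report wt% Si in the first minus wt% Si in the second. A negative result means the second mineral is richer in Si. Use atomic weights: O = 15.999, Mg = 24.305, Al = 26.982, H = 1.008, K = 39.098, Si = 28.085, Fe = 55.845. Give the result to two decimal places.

Si in Fe2SiO4: molar mass 203.771 g/mol; 1×28.085 = 28.085 g → 13.78 wt%.
Si in KMg3(AlSi3O10)(OH)2: molar mass 417.254 g/mol; 3×28.085 = 84.255 g → 20.19 wt%.
Difference = 13.78 − 20.19 = -6.41 percentage points.

-6.41 percentage points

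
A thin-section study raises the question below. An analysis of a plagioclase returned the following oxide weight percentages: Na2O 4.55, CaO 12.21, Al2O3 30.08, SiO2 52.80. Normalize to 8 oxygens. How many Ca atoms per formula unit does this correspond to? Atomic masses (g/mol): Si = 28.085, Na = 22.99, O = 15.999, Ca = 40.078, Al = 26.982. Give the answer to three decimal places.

0.594 Ca apfu

Na2O: 4.55/61.979 = 0.07341 mol → 0.14682 mol Na, 0.07341 mol O.
CaO: 12.21/56.077 = 0.21774 mol → 0.21774 mol Ca, 0.21774 mol O.
Al2O3: 30.08/101.961 = 0.29501 mol → 0.59002 mol Al, 0.88503 mol O.
SiO2: 52.80/60.083 = 0.87878 mol → 0.87878 mol Si, 1.75756 mol O.
Total oxygen = 2.93374 mol. Normalization factor = 8/2.93374 = 2.72689.
Ca per 8 O = 0.21774 × 2.72689 = 0.594.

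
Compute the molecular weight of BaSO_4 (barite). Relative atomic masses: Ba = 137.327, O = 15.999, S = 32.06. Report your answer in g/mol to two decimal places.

233.38 g/mol

M = 1×137.327 + 1×32.06 + 4×15.999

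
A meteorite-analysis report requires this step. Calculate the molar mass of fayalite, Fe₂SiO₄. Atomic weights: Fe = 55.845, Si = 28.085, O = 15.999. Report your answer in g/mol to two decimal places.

Fe: 2 × 55.845 = 111.6900
Si: 1 × 28.085 = 28.0850
O: 4 × 15.999 = 63.9960
Summing the contributions gives the formula mass.

203.77 g/mol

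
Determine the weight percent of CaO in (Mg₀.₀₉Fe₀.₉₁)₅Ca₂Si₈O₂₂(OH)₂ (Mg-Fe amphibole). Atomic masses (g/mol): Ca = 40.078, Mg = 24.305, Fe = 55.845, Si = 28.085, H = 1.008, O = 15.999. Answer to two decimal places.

11.73 wt%

M((Mg₀.₀₉Fe₀.₉₁)₅Ca₂Si₈O₂₂(OH)₂) = 955.860 g/mol; M(CaO) = 56.077 g/mol.
Moles CaO per formula unit = 2 Ca ÷ 1 = 2.0000.
CaO fraction = (2.0000 × 56.077) / 955.860 = 112.154/955.860 = 0.1173.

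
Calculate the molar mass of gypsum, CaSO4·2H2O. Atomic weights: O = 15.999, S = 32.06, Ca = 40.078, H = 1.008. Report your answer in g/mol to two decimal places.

M = 1*40.078 + 1*32.06 + 6*15.999 + 4*1.008

172.16 g/mol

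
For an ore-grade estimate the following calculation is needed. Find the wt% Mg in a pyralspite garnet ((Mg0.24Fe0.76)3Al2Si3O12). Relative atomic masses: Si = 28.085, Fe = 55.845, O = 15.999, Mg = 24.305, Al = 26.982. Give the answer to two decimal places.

3.68 weight percent

Formula mass = 0.72×24.305 + 2.28×55.845 + 2×26.982 + 3×28.085 + 12×15.999 = 475.033 g/mol, of which 17.500 g is Mg.
So Mg makes up 17.500/475.033 = 0.0368 of the mass, i.e. 3.68%.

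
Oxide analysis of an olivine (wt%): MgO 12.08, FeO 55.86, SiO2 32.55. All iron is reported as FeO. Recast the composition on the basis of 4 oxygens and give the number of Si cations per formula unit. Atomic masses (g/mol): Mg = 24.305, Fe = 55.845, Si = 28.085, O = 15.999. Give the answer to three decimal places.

1.003 Si apfu

12.08 wt% MgO ÷ 40.304 g/mol = 0.29972 mol, giving 0.29972 Mg and 0.29972 O.
55.86 wt% FeO ÷ 71.844 g/mol = 0.77752 mol, giving 0.77752 Fe and 0.77752 O.
32.55 wt% SiO2 ÷ 60.083 g/mol = 0.54175 mol, giving 0.54175 Si and 1.08350 O.
Oxygen sums to 2.16074; scaling by 4/2.16074 = 1.85122 puts the formula on 4 O.
Si: 0.54175 × 1.85122 = 1.003 atoms per formula unit.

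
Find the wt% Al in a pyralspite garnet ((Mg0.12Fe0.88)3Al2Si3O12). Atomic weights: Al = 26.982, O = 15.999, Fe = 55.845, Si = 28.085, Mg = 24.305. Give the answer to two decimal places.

11.09 wt%

Formula mass = 0.36×24.305 + 2.64×55.845 + 2×26.982 + 3×28.085 + 12×15.999 = 486.388 g/mol, of which 53.964 g is Al.
So Al makes up 53.964/486.388 = 0.1109 of the mass, i.e. 11.09%.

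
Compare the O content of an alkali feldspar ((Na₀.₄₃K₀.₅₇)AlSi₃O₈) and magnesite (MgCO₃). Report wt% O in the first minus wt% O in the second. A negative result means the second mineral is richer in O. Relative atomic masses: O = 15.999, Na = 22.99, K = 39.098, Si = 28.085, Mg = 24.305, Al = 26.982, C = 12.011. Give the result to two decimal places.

M((Na₀.₄₃K₀.₅₇)AlSi₃O₈) = 271.401 g/mol, so wt% O = 127.992/271.401 × 100 = 47.16%.
M(MgCO₃) = 84.313 g/mol, so wt% O = 47.997/84.313 × 100 = 56.93%.
47.16 − 56.93 = -9.77 pp.

-9.77 percentage points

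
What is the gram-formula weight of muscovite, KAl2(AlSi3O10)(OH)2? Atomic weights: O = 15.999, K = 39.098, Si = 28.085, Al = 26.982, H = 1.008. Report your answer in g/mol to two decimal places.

K: 1 × 39.098 = 39.0980
Al: 3 × 26.982 = 80.9460
Si: 3 × 28.085 = 84.2550
O: 12 × 15.999 = 191.9880
H: 2 × 1.008 = 2.0160
Summing the contributions gives the formula mass.

398.30 g/mol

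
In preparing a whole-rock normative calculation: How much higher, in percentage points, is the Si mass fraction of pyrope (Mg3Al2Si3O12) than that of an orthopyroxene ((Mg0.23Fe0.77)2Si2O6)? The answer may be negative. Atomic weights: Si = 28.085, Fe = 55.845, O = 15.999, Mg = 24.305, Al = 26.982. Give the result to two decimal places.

-1.63 percentage points

First mineral: 84.255 g Si in 403.122 g formula = 20.90 wt% Si.
Second mineral: 56.170 g Si in 249.346 g formula = 22.53 wt% Si.
20.90% − 22.53% gives a difference of -1.63 percentage points.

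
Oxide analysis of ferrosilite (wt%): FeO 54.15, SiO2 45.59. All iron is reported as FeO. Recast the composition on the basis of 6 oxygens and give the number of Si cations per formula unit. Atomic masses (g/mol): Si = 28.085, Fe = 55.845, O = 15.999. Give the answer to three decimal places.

54.15 wt% FeO ÷ 71.844 g/mol = 0.75372 mol, giving 0.75372 Fe and 0.75372 O.
45.59 wt% SiO2 ÷ 60.083 g/mol = 0.75878 mol, giving 0.75878 Si and 1.51756 O.
Oxygen sums to 2.27128; scaling by 6/2.27128 = 2.64168 puts the formula on 6 O.
Si: 0.75878 × 2.64168 = 2.004 atoms per formula unit.

2.004 Si apfu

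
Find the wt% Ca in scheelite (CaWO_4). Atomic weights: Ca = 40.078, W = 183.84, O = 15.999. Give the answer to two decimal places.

13.92 wt%

Formula mass = 1·40.078 + 1·183.84 + 4·15.999 = 287.914 g/mol, of which 40.078 g is Ca.
So Ca makes up 40.078/287.914 = 0.1392 of the mass, i.e. 13.92%.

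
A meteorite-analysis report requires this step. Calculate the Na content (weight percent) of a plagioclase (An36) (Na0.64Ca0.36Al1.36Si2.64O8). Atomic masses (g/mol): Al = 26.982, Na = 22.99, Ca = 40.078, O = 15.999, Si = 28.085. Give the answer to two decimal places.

M(Na0.64Ca0.36Al1.36Si2.64O8) = 267.974 g/mol.
Na contributes 0.64 × 22.99 = 14.714 g per mole.
14.714/267.974 = 0.0549 → 5.49%.

5.49 weight percent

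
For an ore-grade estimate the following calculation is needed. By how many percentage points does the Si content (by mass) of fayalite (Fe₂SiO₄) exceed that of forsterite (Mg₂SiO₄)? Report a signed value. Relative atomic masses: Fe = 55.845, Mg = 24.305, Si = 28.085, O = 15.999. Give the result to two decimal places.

-6.18 percentage points

Si in Fe₂SiO₄: molar mass 203.771 g/mol; 1×28.085 = 28.085 g → 13.78 wt%.
Si in Mg₂SiO₄: molar mass 140.691 g/mol; 1×28.085 = 28.085 g → 19.96 wt%.
Difference = 13.78 − 19.96 = -6.18 percentage points.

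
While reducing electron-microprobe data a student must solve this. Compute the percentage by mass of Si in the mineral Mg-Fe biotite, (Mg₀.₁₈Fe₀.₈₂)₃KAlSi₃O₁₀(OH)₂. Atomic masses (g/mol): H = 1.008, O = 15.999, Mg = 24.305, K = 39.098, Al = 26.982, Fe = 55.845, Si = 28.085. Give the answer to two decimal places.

17.03 wt%

Molar mass of (Mg₀.₁₈Fe₀.₈₂)₃KAlSi₃O₁₀(OH)₂: 0.54×24.305 + 2.46×55.845 + 1×39.098 + 1×26.982 + 3×28.085 + 12×15.999 + 2×1.008 = 494.842 g/mol.
Mass of Si per formula unit: 3 × 28.085 = 84.255 g.
Weight fraction Si = 84.255 / 494.842 = 0.1703.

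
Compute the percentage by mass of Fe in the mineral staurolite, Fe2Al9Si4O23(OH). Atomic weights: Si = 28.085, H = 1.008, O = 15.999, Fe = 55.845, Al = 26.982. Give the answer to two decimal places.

13.11 weight percent

Formula mass = 2×55.845 + 9×26.982 + 4×28.085 + 24×15.999 + 1×1.008 = 851.852 g/mol, of which 111.690 g is Fe.
So Fe makes up 111.690/851.852 = 0.1311 of the mass, i.e. 13.11%.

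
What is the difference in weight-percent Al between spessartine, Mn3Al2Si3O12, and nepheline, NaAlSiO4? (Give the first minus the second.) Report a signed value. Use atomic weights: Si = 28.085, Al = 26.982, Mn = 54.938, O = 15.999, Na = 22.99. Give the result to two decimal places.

Al in Mn3Al2Si3O12: molar mass 495.021 g/mol; 2×26.982 = 53.964 g → 10.90 wt%.
Al in NaAlSiO4: molar mass 142.053 g/mol; 1×26.982 = 26.982 g → 18.99 wt%.
Difference = 10.90 − 18.99 = -8.09 percentage points.

-8.09 percentage points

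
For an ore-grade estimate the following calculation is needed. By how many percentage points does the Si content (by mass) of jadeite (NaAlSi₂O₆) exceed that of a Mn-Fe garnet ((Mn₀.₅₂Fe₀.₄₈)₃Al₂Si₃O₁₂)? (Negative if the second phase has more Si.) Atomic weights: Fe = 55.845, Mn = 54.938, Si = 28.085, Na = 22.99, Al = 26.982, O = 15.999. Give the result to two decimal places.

10.81 percentage points

M(NaAlSi₂O₆) = 202.136 g/mol, so wt% Si = 56.170/202.136 × 100 = 27.79%.
M((Mn₀.₅₂Fe₀.₄₈)₃Al₂Si₃O₁₂) = 496.327 g/mol, so wt% Si = 84.255/496.327 × 100 = 16.98%.
27.79 − 16.98 = 10.81 pp.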